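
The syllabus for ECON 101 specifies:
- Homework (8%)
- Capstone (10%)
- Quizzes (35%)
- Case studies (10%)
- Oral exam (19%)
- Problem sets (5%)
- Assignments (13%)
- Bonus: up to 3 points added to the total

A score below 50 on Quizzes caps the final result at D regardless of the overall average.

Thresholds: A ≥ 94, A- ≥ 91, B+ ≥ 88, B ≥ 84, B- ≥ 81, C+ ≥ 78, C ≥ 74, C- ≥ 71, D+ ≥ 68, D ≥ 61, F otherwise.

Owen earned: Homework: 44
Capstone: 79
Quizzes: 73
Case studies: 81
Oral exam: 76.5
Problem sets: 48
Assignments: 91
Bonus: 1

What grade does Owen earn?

Quizzes score 73 ≥ 50: minimum met.
Weighted total:
  Homework 44 × 0.08 = 3.52
  Capstone 79 × 0.1 = 7.9
  Quizzes 73 × 0.35 = 25.55
  Case studies 81 × 0.1 = 8.1
  Oral exam 76.5 × 0.19 = 14.535
  Problem sets 48 × 0.05 = 2.4
  Assignments 91 × 0.13 = 11.83
Sum = 73.835
Bonus: 73.835 + 1 = 74.835
74.835 is ≥ 74 and < 78 → C

C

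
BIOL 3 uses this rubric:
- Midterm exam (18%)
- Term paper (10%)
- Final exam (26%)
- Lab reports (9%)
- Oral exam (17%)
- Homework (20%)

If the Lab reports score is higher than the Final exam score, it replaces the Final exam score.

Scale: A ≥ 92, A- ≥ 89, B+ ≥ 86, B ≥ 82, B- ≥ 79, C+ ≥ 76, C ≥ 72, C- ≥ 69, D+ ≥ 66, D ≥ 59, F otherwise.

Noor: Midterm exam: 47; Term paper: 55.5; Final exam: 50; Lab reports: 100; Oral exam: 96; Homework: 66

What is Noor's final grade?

C+

Lab reports (100) > Final exam (50), so Final exam counts as 100.
Weighted total:
  Midterm exam 47 × 0.18 = 8.46
  Term paper 55.5 × 0.1 = 5.55
  Final exam 100 × 0.26 = 26
  Lab reports 100 × 0.09 = 9
  Oral exam 96 × 0.17 = 16.32
  Homework 66 × 0.2 = 13.2
Sum = 78.53
78.53 is ≥ 76 and < 79 → C+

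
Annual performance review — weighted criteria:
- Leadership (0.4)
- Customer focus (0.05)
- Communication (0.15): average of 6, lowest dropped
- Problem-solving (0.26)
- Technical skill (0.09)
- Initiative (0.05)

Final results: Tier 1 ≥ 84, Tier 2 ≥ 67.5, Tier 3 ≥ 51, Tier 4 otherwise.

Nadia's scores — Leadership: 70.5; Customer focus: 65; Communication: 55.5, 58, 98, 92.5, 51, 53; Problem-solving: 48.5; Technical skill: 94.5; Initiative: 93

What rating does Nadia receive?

Communication: drop 51 → average of remaining 5 = 357/5 = 71.4
Weighted total:
  Leadership 70.5 × 0.4 = 28.2
  Customer focus 65 × 0.05 = 3.25
  Communication 71.4 × 0.15 = 10.71
  Problem-solving 48.5 × 0.26 = 12.61
  Technical skill 94.5 × 0.09 = 8.505
  Initiative 93 × 0.05 = 4.65
Sum = 67.925
67.925 is ≥ 67.5 and < 84 → Tier 2

Tier 2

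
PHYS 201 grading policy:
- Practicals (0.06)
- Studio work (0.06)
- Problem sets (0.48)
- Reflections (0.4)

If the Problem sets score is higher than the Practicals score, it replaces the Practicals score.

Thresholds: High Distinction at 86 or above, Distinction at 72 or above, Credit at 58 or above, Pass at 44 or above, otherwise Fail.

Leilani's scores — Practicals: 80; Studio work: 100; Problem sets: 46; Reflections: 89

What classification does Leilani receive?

Problem sets (46) ≤ Practicals (80), so Practicals stays at 80.
Weighted total:
  Practicals 80 × 0.06 = 4.8
  Studio work 100 × 0.06 = 6
  Problem sets 46 × 0.48 = 22.08
  Reflections 89 × 0.4 = 35.6
Sum = 68.48
68.48 is ≥ 58 and < 72 → Credit

Credit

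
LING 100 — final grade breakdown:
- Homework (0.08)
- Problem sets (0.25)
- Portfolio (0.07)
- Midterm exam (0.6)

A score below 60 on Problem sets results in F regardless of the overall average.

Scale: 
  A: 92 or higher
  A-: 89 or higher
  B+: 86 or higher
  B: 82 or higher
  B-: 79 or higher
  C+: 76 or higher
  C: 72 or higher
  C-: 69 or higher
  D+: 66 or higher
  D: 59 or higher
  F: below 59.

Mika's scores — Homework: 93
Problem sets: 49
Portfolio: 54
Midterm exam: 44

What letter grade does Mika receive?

Problem sets score 49 < 60: minimum not met.
Weighted total:
  Homework 93 × 0.08 = 7.44
  Problem sets 49 × 0.25 = 12.25
  Portfolio 54 × 0.07 = 3.78
  Midterm exam 44 × 0.6 = 26.4
Sum = 49.87
Because the Problem sets minimum was not met, the result is F.

F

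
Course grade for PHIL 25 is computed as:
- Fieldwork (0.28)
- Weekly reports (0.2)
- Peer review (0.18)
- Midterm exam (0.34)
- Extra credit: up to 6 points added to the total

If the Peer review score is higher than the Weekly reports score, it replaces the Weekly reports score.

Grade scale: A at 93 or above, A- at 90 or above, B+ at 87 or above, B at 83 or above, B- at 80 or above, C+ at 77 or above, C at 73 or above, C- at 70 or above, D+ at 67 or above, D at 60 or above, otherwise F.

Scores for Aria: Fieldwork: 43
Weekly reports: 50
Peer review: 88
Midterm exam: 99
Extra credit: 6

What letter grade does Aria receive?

Peer review (88) > Weekly reports (50), so Weekly reports counts as 88.
Weighted total:
  Fieldwork 43 × 0.28 = 12.04
  Weekly reports 88 × 0.2 = 17.6
  Peer review 88 × 0.18 = 15.84
  Midterm exam 99 × 0.34 = 33.66
Sum = 79.14
Extra credit: 79.14 + 6 = 85.14
85.14 is ≥ 83 and < 87 → B

B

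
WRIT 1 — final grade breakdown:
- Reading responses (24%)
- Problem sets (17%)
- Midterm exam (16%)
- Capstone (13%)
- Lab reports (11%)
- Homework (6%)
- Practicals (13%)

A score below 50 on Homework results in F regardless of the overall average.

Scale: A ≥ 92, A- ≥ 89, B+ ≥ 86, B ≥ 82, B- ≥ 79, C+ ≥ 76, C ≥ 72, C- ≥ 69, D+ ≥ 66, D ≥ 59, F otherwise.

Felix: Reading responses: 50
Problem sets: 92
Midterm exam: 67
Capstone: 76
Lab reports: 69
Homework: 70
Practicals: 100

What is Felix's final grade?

C

Homework score 70 ≥ 50: minimum met.
Weighted total:
  Reading responses 50 × 0.24 = 12
  Problem sets 92 × 0.17 = 15.64
  Midterm exam 67 × 0.16 = 10.72
  Capstone 76 × 0.13 = 9.88
  Lab reports 69 × 0.11 = 7.59
  Homework 70 × 0.06 = 4.2
  Practicals 100 × 0.13 = 13
Sum = 73.03
73.03 is ≥ 72 and < 76 → C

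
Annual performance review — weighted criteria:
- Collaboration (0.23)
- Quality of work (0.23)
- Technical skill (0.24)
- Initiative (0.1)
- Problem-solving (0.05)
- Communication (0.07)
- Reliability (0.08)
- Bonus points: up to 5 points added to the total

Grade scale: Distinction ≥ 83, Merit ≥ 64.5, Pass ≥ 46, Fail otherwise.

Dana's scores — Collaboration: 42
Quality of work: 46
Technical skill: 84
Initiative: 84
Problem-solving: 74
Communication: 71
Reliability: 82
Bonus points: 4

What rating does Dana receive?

Merit

Weighted total:
  Collaboration 42 × 0.23 = 9.66
  Quality of work 46 × 0.23 = 10.58
  Technical skill 84 × 0.24 = 20.16
  Initiative 84 × 0.1 = 8.4
  Problem-solving 74 × 0.05 = 3.7
  Communication 71 × 0.07 = 4.97
  Reliability 82 × 0.08 = 6.56
Sum = 64.03
Bonus points: 64.03 + 4 = 68.03
68.03 is ≥ 64.5 and < 83 → Merit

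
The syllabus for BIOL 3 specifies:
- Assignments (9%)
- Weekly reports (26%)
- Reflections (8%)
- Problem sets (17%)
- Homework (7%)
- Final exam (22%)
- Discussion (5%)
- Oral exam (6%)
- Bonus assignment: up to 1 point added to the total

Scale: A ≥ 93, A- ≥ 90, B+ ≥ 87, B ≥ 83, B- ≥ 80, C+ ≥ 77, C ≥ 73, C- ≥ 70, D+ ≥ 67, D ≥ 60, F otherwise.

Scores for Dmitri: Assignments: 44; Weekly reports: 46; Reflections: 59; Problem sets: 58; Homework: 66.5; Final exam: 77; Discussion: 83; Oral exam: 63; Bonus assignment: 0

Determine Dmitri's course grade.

D

Weighted total:
  Assignments 44 × 0.09 = 3.96
  Weekly reports 46 × 0.26 = 11.96
  Reflections 59 × 0.08 = 4.72
  Problem sets 58 × 0.17 = 9.86
  Homework 66.5 × 0.07 = 4.655
  Final exam 77 × 0.22 = 16.94
  Discussion 83 × 0.05 = 4.15
  Oral exam 63 × 0.06 = 3.78
Sum = 60.025
Bonus assignment: 60.025 + 0 = 60.025
60.025 is ≥ 60 and < 67 → D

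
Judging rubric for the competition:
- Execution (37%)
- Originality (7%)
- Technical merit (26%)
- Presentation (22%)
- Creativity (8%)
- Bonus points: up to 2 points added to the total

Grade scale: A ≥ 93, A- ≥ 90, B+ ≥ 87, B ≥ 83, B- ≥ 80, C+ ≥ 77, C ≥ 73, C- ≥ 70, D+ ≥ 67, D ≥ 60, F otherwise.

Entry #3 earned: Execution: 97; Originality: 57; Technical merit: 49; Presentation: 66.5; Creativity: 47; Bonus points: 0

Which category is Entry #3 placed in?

Weighted total:
  Execution 97 × 0.37 = 35.89
  Originality 57 × 0.07 = 3.99
  Technical merit 49 × 0.26 = 12.74
  Presentation 66.5 × 0.22 = 14.63
  Creativity 47 × 0.08 = 3.76
Sum = 71.01
Bonus points: 71.01 + 0 = 71.01
71.01 is ≥ 70 and < 73 → C-

C-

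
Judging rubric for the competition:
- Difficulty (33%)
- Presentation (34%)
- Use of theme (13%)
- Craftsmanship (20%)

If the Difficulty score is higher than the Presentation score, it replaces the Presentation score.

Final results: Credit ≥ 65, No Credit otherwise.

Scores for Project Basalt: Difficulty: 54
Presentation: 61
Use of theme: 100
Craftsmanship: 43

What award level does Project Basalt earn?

Difficulty (54) ≤ Presentation (61), so Presentation stays at 61.
Weighted total:
  Difficulty 54 × 0.33 = 17.82
  Presentation 61 × 0.34 = 20.74
  Use of theme 100 × 0.13 = 13
  Craftsmanship 43 × 0.2 = 8.6
Sum = 60.16
60.16 < 65 → No Credit

No Credit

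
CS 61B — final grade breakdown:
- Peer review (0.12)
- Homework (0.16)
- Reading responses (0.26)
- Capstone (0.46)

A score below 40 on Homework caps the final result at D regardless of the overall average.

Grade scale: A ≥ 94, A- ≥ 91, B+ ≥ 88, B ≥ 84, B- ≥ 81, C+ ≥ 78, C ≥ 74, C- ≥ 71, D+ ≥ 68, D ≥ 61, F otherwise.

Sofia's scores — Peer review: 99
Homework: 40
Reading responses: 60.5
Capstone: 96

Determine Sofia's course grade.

C+

Homework score 40 ≥ 40: minimum met.
Weighted total:
  Peer review 99 × 0.12 = 11.88
  Homework 40 × 0.16 = 6.4
  Reading responses 60.5 × 0.26 = 15.73
  Capstone 96 × 0.46 = 44.16
Sum = 78.17
78.17 is ≥ 78 and < 81 → C+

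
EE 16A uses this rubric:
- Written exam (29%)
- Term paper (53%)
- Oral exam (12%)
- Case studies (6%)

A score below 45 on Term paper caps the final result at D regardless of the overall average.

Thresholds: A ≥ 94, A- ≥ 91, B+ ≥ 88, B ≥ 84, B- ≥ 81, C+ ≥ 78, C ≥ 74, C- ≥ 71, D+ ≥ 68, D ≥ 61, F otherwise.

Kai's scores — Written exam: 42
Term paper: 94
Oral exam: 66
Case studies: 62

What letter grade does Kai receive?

Term paper score 94 ≥ 45: minimum met.
Weighted total:
  Written exam 42 × 0.29 = 12.18
  Term paper 94 × 0.53 = 49.82
  Oral exam 66 × 0.12 = 7.92
  Case studies 62 × 0.06 = 3.72
Sum = 73.64
73.64 is ≥ 71 and < 74 → C-

C-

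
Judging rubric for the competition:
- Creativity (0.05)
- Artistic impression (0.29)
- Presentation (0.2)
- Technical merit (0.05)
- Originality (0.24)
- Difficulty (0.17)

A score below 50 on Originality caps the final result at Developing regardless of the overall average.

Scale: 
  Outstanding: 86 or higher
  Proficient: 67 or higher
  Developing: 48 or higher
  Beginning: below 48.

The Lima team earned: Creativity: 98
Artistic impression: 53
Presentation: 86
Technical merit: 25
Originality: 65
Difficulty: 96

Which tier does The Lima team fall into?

Originality score 65 ≥ 50: minimum met.
Weighted total:
  Creativity 98 × 0.05 = 4.9
  Artistic impression 53 × 0.29 = 15.37
  Presentation 86 × 0.2 = 17.2
  Technical merit 25 × 0.05 = 1.25
  Originality 65 × 0.24 = 15.6
  Difficulty 96 × 0.17 = 16.32
Sum = 70.64
70.64 is ≥ 67 and < 86 → Proficient

Proficient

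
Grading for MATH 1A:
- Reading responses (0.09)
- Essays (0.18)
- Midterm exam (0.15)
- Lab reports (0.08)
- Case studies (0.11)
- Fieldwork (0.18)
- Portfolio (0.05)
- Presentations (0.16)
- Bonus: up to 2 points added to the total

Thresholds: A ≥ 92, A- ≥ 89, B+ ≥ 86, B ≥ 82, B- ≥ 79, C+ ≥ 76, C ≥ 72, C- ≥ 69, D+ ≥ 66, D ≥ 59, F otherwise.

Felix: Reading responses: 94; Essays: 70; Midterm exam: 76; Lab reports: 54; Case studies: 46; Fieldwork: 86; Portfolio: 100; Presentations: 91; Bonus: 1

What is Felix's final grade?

Weighted total:
  Reading responses 94 × 0.09 = 8.46
  Essays 70 × 0.18 = 12.6
  Midterm exam 76 × 0.15 = 11.4
  Lab reports 54 × 0.08 = 4.32
  Case studies 46 × 0.11 = 5.06
  Fieldwork 86 × 0.18 = 15.48
  Portfolio 100 × 0.05 = 5
  Presentations 91 × 0.16 = 14.56
Sum = 76.88
Bonus: 76.88 + 1 = 77.88
77.88 is ≥ 76 and < 79 → C+

C+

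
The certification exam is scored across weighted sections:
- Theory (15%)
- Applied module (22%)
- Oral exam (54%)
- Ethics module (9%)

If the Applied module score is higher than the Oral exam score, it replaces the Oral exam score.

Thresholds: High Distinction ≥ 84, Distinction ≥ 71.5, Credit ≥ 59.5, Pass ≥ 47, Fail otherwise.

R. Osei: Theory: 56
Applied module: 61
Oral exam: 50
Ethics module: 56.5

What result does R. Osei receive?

Credit

Applied module (61) > Oral exam (50), so Oral exam counts as 61.
Weighted total:
  Theory 56 × 0.15 = 8.4
  Applied module 61 × 0.22 = 13.42
  Oral exam 61 × 0.54 = 32.94
  Ethics module 56.5 × 0.09 = 5.085
Sum = 59.845
59.845 is ≥ 59.5 and < 71.5 → Credit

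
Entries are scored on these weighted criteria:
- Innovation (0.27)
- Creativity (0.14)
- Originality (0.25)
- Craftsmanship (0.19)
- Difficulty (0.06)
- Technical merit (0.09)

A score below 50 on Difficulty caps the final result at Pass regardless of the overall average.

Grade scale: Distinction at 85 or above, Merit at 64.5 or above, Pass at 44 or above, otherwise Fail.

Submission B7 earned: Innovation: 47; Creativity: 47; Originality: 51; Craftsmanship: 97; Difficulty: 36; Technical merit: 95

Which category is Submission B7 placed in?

Difficulty score 36 < 50: minimum not met.
Weighted total:
  Innovation 47 × 0.27 = 12.69
  Creativity 47 × 0.14 = 6.58
  Originality 51 × 0.25 = 12.75
  Craftsmanship 97 × 0.19 = 18.43
  Difficulty 36 × 0.06 = 2.16
  Technical merit 95 × 0.09 = 8.55
Sum = 61.16
61.16 would be Pass; cap at Pass applies → Pass.

Pass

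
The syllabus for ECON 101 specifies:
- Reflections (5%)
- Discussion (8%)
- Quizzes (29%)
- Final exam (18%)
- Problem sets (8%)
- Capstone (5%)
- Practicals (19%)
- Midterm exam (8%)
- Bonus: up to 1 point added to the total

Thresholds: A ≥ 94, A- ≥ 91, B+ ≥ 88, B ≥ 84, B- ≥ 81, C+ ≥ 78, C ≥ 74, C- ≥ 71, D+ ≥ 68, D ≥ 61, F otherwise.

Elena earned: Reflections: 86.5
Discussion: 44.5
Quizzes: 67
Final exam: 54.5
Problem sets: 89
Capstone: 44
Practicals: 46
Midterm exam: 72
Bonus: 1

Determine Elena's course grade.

D

Weighted total:
  Reflections 86.5 × 0.05 = 4.325
  Discussion 44.5 × 0.08 = 3.56
  Quizzes 67 × 0.29 = 19.43
  Final exam 54.5 × 0.18 = 9.81
  Problem sets 89 × 0.08 = 7.12
  Capstone 44 × 0.05 = 2.2
  Practicals 46 × 0.19 = 8.74
  Midterm exam 72 × 0.08 = 5.76
Sum = 60.945
Bonus: 60.945 + 1 = 61.945
61.945 is ≥ 61 and < 68 → D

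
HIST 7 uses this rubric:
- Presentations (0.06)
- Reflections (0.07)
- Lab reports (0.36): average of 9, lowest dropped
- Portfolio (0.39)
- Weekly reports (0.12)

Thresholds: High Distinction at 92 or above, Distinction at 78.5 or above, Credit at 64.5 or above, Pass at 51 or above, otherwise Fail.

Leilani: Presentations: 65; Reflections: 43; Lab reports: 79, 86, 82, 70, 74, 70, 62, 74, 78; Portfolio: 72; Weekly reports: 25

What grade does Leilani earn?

Lab reports: drop 62 → average of remaining 8 = 613/8 = 76.625
Weighted total:
  Presentations 65 × 0.06 = 3.9
  Reflections 43 × 0.07 = 3.01
  Lab reports 76.625 × 0.36 = 27.585
  Portfolio 72 × 0.39 = 28.08
  Weekly reports 25 × 0.12 = 3
Sum = 65.575
65.575 is ≥ 64.5 and < 78.5 → Credit

Credit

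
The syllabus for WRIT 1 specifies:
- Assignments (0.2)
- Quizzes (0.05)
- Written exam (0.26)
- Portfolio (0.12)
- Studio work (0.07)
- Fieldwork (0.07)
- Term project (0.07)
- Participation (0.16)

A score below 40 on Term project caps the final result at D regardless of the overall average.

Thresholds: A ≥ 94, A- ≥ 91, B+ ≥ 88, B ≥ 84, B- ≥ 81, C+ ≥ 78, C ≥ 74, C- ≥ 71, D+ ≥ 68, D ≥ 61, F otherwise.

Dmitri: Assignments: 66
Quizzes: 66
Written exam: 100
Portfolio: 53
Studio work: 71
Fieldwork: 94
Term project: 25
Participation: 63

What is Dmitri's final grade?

Term project score 25 < 40: minimum not met.
Weighted total:
  Assignments 66 × 0.2 = 13.2
  Quizzes 66 × 0.05 = 3.3
  Written exam 100 × 0.26 = 26
  Portfolio 53 × 0.12 = 6.36
  Studio work 71 × 0.07 = 4.97
  Fieldwork 94 × 0.07 = 6.58
  Term project 25 × 0.07 = 1.75
  Participation 63 × 0.16 = 10.08
Sum = 72.24
72.24 would be C-; cap at D applies → D.

D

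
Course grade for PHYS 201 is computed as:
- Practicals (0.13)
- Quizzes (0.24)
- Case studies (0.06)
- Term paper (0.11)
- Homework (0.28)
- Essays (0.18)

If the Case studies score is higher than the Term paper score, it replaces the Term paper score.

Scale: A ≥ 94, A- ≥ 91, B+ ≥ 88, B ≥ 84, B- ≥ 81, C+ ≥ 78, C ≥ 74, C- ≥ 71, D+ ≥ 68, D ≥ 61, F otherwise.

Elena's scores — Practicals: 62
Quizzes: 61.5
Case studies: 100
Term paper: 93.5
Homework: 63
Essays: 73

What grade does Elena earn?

Case studies (100) > Term paper (93.5), so Term paper counts as 100.
Weighted total:
  Practicals 62 × 0.13 = 8.06
  Quizzes 61.5 × 0.24 = 14.76
  Case studies 100 × 0.06 = 6
  Term paper 100 × 0.11 = 11
  Homework 63 × 0.28 = 17.64
  Essays 73 × 0.18 = 13.14
Sum = 70.6
70.6 is ≥ 68 and < 71 → D+

D+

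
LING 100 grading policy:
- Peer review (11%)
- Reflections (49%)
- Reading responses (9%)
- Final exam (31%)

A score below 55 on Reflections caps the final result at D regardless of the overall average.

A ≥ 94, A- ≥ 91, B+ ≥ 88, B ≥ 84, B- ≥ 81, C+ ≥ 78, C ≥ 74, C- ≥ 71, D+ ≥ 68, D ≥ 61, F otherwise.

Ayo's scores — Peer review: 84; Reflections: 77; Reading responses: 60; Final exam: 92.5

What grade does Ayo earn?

Reflections score 77 ≥ 55: minimum met.
Weighted total:
  Peer review 84 × 0.11 = 9.24
  Reflections 77 × 0.49 = 37.73
  Reading responses 60 × 0.09 = 5.4
  Final exam 92.5 × 0.31 = 28.675
Sum = 81.045
81.045 is ≥ 81 and < 84 → B-

B-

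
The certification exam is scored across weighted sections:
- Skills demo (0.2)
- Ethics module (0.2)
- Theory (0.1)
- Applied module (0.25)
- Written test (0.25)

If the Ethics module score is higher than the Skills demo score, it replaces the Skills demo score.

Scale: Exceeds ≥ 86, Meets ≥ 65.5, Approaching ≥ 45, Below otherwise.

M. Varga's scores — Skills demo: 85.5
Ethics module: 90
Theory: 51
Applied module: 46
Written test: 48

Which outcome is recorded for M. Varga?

Approaching

Ethics module (90) > Skills demo (85.5), so Skills demo counts as 90.
Weighted total:
  Skills demo 90 × 0.2 = 18
  Ethics module 90 × 0.2 = 18
  Theory 51 × 0.1 = 5.1
  Applied module 46 × 0.25 = 11.5
  Written test 48 × 0.25 = 12
Sum = 64.6
64.6 is ≥ 45 and < 65.5 → Approaching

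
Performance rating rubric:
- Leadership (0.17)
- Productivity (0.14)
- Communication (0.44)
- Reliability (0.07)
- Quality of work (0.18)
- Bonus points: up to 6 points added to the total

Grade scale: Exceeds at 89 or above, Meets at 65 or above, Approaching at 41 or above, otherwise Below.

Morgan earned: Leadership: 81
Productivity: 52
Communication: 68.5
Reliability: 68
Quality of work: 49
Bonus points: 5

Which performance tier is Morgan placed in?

Weighted total:
  Leadership 81 × 0.17 = 13.77
  Productivity 52 × 0.14 = 7.28
  Communication 68.5 × 0.44 = 30.14
  Reliability 68 × 0.07 = 4.76
  Quality of work 49 × 0.18 = 8.82
Sum = 64.77
Bonus points: 64.77 + 5 = 69.77
69.77 is ≥ 65 and < 89 → Meets

Meets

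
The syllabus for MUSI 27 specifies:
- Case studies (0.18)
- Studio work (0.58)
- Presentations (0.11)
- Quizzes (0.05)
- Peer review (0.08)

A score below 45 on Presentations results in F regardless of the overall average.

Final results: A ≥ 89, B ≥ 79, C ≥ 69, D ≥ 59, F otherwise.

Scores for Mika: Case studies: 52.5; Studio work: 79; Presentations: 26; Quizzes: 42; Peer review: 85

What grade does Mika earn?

F

Presentations score 26 < 45: minimum not met.
Weighted total:
  Case studies 52.5 × 0.18 = 9.45
  Studio work 79 × 0.58 = 45.82
  Presentations 26 × 0.11 = 2.86
  Quizzes 42 × 0.05 = 2.1
  Peer review 85 × 0.08 = 6.8
Sum = 67.03
Because the Presentations minimum was not met, the result is F.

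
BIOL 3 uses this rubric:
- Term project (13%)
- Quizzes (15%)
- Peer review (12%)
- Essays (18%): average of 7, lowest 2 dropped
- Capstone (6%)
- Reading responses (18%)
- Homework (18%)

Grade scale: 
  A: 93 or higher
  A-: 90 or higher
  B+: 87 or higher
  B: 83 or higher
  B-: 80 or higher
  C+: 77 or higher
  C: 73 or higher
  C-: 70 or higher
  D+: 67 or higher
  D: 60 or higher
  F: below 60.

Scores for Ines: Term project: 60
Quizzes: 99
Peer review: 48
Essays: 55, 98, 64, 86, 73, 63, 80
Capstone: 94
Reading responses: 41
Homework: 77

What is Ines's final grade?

Essays: drop 55, 63 → average of remaining 5 = 401/5 = 80.2
Weighted total:
  Term project 60 × 0.13 = 7.8
  Quizzes 99 × 0.15 = 14.85
  Peer review 48 × 0.12 = 5.76
  Essays 80.2 × 0.18 = 14.436
  Capstone 94 × 0.06 = 5.64
  Reading responses 41 × 0.18 = 7.38
  Homework 77 × 0.18 = 13.86
Sum = 69.726
69.726 is ≥ 67 and < 70 → D+

D+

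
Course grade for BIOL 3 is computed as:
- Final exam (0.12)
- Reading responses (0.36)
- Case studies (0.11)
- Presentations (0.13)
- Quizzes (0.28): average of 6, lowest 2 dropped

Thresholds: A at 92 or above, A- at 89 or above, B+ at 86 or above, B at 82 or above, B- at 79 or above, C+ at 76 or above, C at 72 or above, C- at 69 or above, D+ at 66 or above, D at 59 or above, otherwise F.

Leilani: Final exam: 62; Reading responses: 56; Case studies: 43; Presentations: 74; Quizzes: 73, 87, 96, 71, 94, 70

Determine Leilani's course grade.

Quizzes: drop 70, 71 → average of remaining 4 = 350/4 = 87.5
Weighted total:
  Final exam 62 × 0.12 = 7.44
  Reading responses 56 × 0.36 = 20.16
  Case studies 43 × 0.11 = 4.73
  Presentations 74 × 0.13 = 9.62
  Quizzes 87.5 × 0.28 = 24.5
Sum = 66.45
66.45 is ≥ 66 and < 69 → D+

D+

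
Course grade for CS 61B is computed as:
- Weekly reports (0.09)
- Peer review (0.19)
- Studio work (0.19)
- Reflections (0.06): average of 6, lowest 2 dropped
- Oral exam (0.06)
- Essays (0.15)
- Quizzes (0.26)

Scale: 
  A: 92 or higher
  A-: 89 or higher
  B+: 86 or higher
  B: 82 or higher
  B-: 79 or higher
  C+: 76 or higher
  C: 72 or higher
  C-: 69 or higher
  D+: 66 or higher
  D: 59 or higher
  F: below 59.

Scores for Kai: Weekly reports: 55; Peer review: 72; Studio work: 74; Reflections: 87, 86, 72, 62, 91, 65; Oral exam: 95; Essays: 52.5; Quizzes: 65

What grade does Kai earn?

D+

Reflections: drop 62, 65 → average of remaining 4 = 336/4 = 84
Weighted total:
  Weekly reports 55 × 0.09 = 4.95
  Peer review 72 × 0.19 = 13.68
  Studio work 74 × 0.19 = 14.06
  Reflections 84 × 0.06 = 5.04
  Oral exam 95 × 0.06 = 5.7
  Essays 52.5 × 0.15 = 7.875
  Quizzes 65 × 0.26 = 16.9
Sum = 68.205
68.205 is ≥ 66 and < 69 → D+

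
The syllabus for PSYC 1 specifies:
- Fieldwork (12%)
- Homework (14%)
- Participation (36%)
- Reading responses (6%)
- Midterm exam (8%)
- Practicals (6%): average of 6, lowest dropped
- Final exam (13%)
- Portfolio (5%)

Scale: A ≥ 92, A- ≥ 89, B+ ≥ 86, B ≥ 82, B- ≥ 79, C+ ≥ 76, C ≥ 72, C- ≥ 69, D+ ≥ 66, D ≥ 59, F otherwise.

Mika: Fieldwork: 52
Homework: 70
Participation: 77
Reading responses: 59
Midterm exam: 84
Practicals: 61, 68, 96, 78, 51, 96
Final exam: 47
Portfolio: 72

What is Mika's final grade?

D+

Practicals: drop 51 → average of remaining 5 = 399/5 = 79.8
Weighted total:
  Fieldwork 52 × 0.12 = 6.24
  Homework 70 × 0.14 = 9.8
  Participation 77 × 0.36 = 27.72
  Reading responses 59 × 0.06 = 3.54
  Midterm exam 84 × 0.08 = 6.72
  Practicals 79.8 × 0.06 = 4.788
  Final exam 47 × 0.13 = 6.11
  Portfolio 72 × 0.05 = 3.6
Sum = 68.518
68.518 is ≥ 66 and < 69 → D+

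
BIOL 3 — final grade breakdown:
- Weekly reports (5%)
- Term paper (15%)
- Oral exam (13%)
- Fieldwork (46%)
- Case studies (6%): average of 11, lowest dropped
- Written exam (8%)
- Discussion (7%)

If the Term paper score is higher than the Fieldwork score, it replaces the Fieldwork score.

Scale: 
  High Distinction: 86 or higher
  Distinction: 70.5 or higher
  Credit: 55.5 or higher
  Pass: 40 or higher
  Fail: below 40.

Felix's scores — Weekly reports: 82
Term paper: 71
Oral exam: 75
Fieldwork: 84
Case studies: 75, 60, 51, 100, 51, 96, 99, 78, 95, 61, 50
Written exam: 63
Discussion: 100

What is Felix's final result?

Case studies: drop 50 → average of remaining 10 = 766/10 = 76.6
Term paper (71) ≤ Fieldwork (84), so Fieldwork stays at 84.
Weighted total:
  Weekly reports 82 × 0.05 = 4.1
  Term paper 71 × 0.15 = 10.65
  Oral exam 75 × 0.13 = 9.75
  Fieldwork 84 × 0.46 = 38.64
  Case studies 76.6 × 0.06 = 4.596
  Written exam 63 × 0.08 = 5.04
  Discussion 100 × 0.07 = 7
Sum = 79.776
79.776 is ≥ 70.5 and < 86 → Distinction

Distinction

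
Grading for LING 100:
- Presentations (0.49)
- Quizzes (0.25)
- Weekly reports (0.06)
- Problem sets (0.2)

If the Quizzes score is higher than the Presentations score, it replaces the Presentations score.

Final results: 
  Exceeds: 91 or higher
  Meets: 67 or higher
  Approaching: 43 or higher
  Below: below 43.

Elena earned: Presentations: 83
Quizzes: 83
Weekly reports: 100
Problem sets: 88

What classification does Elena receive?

Meets

Quizzes (83) ≤ Presentations (83), so Presentations stays at 83.
Weighted total:
  Presentations 83 × 0.49 = 40.67
  Quizzes 83 × 0.25 = 20.75
  Weekly reports 100 × 0.06 = 6
  Problem sets 88 × 0.2 = 17.6
Sum = 85.02
85.02 is ≥ 67 and < 91 → Meets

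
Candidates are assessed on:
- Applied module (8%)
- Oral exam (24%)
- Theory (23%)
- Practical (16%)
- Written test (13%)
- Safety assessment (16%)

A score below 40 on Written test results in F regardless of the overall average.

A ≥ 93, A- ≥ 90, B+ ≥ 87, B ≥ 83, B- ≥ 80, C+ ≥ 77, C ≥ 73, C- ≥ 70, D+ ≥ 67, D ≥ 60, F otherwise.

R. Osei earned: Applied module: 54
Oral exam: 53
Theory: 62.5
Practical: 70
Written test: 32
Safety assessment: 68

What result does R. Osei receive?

F

Written test score 32 < 40: minimum not met.
Weighted total:
  Applied module 54 × 0.08 = 4.32
  Oral exam 53 × 0.24 = 12.72
  Theory 62.5 × 0.23 = 14.375
  Practical 70 × 0.16 = 11.2
  Written test 32 × 0.13 = 4.16
  Safety assessment 68 × 0.16 = 10.88
Sum = 57.655
Because the Written test minimum was not met, the result is F.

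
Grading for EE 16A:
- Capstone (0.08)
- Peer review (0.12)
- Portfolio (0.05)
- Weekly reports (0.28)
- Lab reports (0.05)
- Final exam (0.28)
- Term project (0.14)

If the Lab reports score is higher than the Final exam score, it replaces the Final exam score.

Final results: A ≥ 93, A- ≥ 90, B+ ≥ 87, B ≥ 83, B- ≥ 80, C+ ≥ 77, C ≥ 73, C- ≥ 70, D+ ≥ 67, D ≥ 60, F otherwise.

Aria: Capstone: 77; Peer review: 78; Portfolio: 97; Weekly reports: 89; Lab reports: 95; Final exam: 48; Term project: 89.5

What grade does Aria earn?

Lab reports (95) > Final exam (48), so Final exam counts as 95.
Weighted total:
  Capstone 77 × 0.08 = 6.16
  Peer review 78 × 0.12 = 9.36
  Portfolio 97 × 0.05 = 4.85
  Weekly reports 89 × 0.28 = 24.92
  Lab reports 95 × 0.05 = 4.75
  Final exam 95 × 0.28 = 26.6
  Term project 89.5 × 0.14 = 12.53
Sum = 89.17
89.17 is ≥ 87 and < 90 → B+

B+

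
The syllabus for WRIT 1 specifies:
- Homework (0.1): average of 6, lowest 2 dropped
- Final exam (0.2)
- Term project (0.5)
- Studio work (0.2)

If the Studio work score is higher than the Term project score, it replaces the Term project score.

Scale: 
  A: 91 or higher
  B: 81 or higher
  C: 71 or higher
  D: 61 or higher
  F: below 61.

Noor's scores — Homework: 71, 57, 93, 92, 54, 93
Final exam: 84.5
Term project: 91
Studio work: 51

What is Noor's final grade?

B

Homework: drop 54, 57 → average of remaining 4 = 349/4 = 87.25
Studio work (51) ≤ Term project (91), so Term project stays at 91.
Weighted total:
  Homework 87.25 × 0.1 = 8.725
  Final exam 84.5 × 0.2 = 16.9
  Term project 91 × 0.5 = 45.5
  Studio work 51 × 0.2 = 10.2
Sum = 81.325
81.325 is ≥ 81 and < 91 → B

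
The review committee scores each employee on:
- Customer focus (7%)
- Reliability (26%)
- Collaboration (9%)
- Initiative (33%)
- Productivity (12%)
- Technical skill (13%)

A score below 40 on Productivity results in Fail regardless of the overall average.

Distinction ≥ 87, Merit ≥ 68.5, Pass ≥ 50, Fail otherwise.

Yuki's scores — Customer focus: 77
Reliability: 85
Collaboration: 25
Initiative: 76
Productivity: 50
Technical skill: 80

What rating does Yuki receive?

Merit

Productivity score 50 ≥ 40: minimum met.
Weighted total:
  Customer focus 77 × 0.07 = 5.39
  Reliability 85 × 0.26 = 22.1
  Collaboration 25 × 0.09 = 2.25
  Initiative 76 × 0.33 = 25.08
  Productivity 50 × 0.12 = 6
  Technical skill 80 × 0.13 = 10.4
Sum = 71.22
71.22 is ≥ 68.5 and < 87 → Merit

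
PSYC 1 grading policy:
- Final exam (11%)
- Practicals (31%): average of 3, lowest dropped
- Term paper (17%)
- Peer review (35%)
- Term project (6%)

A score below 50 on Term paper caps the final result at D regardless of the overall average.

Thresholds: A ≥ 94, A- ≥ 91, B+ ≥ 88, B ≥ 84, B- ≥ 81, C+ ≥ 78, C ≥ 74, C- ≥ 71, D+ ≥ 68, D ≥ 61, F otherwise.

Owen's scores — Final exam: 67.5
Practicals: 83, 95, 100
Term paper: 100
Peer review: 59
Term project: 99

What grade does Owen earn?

Practicals: drop 83 → average of remaining 2 = 195/2 = 97.5
Term paper score 100 ≥ 50: minimum met.
Weighted total:
  Final exam 67.5 × 0.11 = 7.425
  Practicals 97.5 × 0.31 = 30.225
  Term paper 100 × 0.17 = 17
  Peer review 59 × 0.35 = 20.65
  Term project 99 × 0.06 = 5.94
Sum = 81.24
81.24 is ≥ 81 and < 84 → B-

B-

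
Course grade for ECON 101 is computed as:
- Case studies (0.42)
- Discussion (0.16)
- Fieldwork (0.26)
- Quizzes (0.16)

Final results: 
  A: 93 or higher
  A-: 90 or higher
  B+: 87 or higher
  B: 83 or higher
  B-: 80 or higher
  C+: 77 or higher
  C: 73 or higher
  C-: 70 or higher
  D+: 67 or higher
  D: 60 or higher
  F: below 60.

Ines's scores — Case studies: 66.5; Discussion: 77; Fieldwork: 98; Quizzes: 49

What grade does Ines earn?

Weighted total:
  Case studies 66.5 × 0.42 = 27.93
  Discussion 77 × 0.16 = 12.32
  Fieldwork 98 × 0.26 = 25.48
  Quizzes 49 × 0.16 = 7.84
Sum = 73.57
73.57 is ≥ 73 and < 77 → C

C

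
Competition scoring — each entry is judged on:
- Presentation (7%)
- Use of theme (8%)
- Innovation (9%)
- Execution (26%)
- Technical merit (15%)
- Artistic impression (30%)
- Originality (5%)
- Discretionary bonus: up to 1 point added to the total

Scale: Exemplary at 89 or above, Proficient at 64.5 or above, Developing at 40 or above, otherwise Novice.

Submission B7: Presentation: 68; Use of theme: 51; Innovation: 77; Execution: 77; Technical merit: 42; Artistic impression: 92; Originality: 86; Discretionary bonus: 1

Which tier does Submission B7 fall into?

Proficient

Weighted total:
  Presentation 68 × 0.07 = 4.76
  Use of theme 51 × 0.08 = 4.08
  Innovation 77 × 0.09 = 6.93
  Execution 77 × 0.26 = 20.02
  Technical merit 42 × 0.15 = 6.3
  Artistic impression 92 × 0.3 = 27.6
  Originality 86 × 0.05 = 4.3
Sum = 73.99
Discretionary bonus: 73.99 + 1 = 74.99
74.99 is ≥ 64.5 and < 89 → Proficient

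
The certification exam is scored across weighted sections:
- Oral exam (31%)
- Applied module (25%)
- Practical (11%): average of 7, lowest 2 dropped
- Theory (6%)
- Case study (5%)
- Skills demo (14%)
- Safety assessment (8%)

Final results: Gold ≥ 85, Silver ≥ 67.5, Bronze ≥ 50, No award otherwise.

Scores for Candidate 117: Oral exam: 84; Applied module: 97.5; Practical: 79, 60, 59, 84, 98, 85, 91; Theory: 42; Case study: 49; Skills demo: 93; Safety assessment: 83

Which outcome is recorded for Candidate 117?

Practical: drop 59, 60 → average of remaining 5 = 437/5 = 87.4
Weighted total:
  Oral exam 84 × 0.31 = 26.04
  Applied module 97.5 × 0.25 = 24.375
  Practical 87.4 × 0.11 = 9.614
  Theory 42 × 0.06 = 2.52
  Case study 49 × 0.05 = 2.45
  Skills demo 93 × 0.14 = 13.02
  Safety assessment 83 × 0.08 = 6.64
Sum = 84.659
84.659 is ≥ 67.5 and < 85 → Silver

Silver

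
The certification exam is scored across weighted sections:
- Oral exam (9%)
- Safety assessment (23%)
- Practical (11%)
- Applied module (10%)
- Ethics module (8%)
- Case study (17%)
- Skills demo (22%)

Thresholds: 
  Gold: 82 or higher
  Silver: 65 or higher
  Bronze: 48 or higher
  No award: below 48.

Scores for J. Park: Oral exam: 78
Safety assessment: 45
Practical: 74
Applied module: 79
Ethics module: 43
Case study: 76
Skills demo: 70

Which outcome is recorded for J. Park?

Silver

Weighted total:
  Oral exam 78 × 0.09 = 7.02
  Safety assessment 45 × 0.23 = 10.35
  Practical 74 × 0.11 = 8.14
  Applied module 79 × 0.1 = 7.9
  Ethics module 43 × 0.08 = 3.44
  Case study 76 × 0.17 = 12.92
  Skills demo 70 × 0.22 = 15.4
Sum = 65.17
65.17 is ≥ 65 and < 82 → Silver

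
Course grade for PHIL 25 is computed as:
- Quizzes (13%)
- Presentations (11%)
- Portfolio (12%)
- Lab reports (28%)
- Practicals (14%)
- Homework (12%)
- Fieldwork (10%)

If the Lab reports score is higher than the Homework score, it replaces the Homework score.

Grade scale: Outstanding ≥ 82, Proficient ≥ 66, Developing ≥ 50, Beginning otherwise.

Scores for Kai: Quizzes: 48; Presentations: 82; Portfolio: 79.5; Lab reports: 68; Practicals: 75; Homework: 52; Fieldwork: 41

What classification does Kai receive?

Proficient

Lab reports (68) > Homework (52), so Homework counts as 68.
Weighted total:
  Quizzes 48 × 0.13 = 6.24
  Presentations 82 × 0.11 = 9.02
  Portfolio 79.5 × 0.12 = 9.54
  Lab reports 68 × 0.28 = 19.04
  Practicals 75 × 0.14 = 10.5
  Homework 68 × 0.12 = 8.16
  Fieldwork 41 × 0.1 = 4.1
Sum = 66.6
66.6 is ≥ 66 and < 82 → Proficient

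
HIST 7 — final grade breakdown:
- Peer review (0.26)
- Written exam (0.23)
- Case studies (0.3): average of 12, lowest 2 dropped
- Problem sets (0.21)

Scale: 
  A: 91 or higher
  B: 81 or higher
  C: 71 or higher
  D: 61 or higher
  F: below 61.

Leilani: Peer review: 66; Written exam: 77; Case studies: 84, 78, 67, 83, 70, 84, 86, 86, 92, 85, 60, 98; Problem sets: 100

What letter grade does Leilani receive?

Case studies: drop 60, 67 → average of remaining 10 = 846/10 = 84.6
Weighted total:
  Peer review 66 × 0.26 = 17.16
  Written exam 77 × 0.23 = 17.71
  Case studies 84.6 × 0.3 = 25.38
  Problem sets 100 × 0.21 = 21
Sum = 81.25
81.25 is ≥ 81 and < 91 → B

B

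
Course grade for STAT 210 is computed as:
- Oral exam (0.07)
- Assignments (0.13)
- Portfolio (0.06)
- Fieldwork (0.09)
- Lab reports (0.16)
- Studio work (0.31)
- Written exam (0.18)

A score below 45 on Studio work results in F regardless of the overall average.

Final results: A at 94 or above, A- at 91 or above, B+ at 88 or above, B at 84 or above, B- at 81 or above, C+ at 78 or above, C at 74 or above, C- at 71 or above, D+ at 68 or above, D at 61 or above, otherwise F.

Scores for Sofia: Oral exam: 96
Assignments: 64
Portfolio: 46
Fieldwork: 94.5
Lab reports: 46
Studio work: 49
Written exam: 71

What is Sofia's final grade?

Studio work score 49 ≥ 45: minimum met.
Weighted total:
  Oral exam 96 × 0.07 = 6.72
  Assignments 64 × 0.13 = 8.32
  Portfolio 46 × 0.06 = 2.76
  Fieldwork 94.5 × 0.09 = 8.505
  Lab reports 46 × 0.16 = 7.36
  Studio work 49 × 0.31 = 15.19
  Written exam 71 × 0.18 = 12.78
Sum = 61.635
61.635 is ≥ 61 and < 68 → D

D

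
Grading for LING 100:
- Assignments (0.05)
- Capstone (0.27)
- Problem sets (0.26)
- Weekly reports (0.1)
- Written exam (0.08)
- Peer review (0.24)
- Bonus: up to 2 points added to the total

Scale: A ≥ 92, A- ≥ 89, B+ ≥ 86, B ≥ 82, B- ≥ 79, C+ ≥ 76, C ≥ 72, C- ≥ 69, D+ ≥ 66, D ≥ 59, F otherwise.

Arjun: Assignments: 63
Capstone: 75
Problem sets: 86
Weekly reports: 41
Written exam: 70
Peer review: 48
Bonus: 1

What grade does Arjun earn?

D+

Weighted total:
  Assignments 63 × 0.05 = 3.15
  Capstone 75 × 0.27 = 20.25
  Problem sets 86 × 0.26 = 22.36
  Weekly reports 41 × 0.1 = 4.1
  Written exam 70 × 0.08 = 5.6
  Peer review 48 × 0.24 = 11.52
Sum = 66.98
Bonus: 66.98 + 1 = 67.98
67.98 is ≥ 66 and < 69 → D+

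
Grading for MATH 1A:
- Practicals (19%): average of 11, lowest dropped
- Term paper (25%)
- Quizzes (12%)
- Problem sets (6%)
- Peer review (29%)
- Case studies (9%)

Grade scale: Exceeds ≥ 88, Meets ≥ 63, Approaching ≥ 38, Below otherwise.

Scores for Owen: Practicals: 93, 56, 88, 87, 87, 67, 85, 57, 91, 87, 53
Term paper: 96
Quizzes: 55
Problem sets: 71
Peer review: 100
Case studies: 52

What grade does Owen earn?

Meets

Practicals: drop 53 → average of remaining 10 = 798/10 = 79.8
Weighted total:
  Practicals 79.8 × 0.19 = 15.162
  Term paper 96 × 0.25 = 24
  Quizzes 55 × 0.12 = 6.6
  Problem sets 71 × 0.06 = 4.26
  Peer review 100 × 0.29 = 29
  Case studies 52 × 0.09 = 4.68
Sum = 83.702
83.702 is ≥ 63 and < 88 → Meets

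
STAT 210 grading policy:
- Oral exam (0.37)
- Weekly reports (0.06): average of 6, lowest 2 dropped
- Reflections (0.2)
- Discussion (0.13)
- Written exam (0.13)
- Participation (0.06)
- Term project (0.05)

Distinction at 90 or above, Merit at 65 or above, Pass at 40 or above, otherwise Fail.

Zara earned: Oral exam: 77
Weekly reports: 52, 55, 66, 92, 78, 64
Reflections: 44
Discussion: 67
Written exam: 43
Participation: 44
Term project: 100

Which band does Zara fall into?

Pass

Weekly reports: drop 52, 55 → average of remaining 4 = 300/4 = 75
Weighted total:
  Oral exam 77 × 0.37 = 28.49
  Weekly reports 75 × 0.06 = 4.5
  Reflections 44 × 0.2 = 8.8
  Discussion 67 × 0.13 = 8.71
  Written exam 43 × 0.13 = 5.59
  Participation 44 × 0.06 = 2.64
  Term project 100 × 0.05 = 5
Sum = 63.73
63.73 is ≥ 40 and < 65 → Pass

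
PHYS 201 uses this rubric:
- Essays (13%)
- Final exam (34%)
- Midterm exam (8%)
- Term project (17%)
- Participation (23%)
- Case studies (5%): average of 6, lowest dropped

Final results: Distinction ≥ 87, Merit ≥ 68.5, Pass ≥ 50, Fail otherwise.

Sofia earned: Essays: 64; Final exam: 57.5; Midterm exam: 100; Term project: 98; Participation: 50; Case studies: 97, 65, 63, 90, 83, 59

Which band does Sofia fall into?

Case studies: drop 59 → average of remaining 5 = 398/5 = 79.6
Weighted total:
  Essays 64 × 0.13 = 8.32
  Final exam 57.5 × 0.34 = 19.55
  Midterm exam 100 × 0.08 = 8
  Term project 98 × 0.17 = 16.66
  Participation 50 × 0.23 = 11.5
  Case studies 79.6 × 0.05 = 3.98
Sum = 68.01
68.01 is ≥ 50 and < 68.5 → Pass

Pass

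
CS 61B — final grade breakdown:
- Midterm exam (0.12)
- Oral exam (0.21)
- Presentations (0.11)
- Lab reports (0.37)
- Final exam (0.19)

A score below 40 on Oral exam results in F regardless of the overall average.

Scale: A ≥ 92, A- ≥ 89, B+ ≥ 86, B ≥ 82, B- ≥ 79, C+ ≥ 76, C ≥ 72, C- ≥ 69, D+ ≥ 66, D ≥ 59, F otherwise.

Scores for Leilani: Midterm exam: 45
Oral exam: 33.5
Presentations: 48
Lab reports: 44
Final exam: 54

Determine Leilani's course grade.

F

Oral exam score 33.5 < 40: minimum not met.
Weighted total:
  Midterm exam 45 × 0.12 = 5.4
  Oral exam 33.5 × 0.21 = 7.035
  Presentations 48 × 0.11 = 5.28
  Lab reports 44 × 0.37 = 16.28
  Final exam 54 × 0.19 = 10.26
Sum = 44.255
Because the Oral exam minimum was not met, the result is F.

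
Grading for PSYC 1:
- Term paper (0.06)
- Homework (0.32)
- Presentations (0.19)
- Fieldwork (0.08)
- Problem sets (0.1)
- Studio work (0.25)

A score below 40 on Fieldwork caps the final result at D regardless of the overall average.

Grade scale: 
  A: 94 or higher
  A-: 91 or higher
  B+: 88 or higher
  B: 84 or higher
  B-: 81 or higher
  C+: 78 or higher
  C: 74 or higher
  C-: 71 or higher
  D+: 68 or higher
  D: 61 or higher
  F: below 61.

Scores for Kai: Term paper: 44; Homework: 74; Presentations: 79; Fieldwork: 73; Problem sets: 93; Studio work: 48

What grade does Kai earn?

D+

Fieldwork score 73 ≥ 40: minimum met.
Weighted total:
  Term paper 44 × 0.06 = 2.64
  Homework 74 × 0.32 = 23.68
  Presentations 79 × 0.19 = 15.01
  Fieldwork 73 × 0.08 = 5.84
  Problem sets 93 × 0.1 = 9.3
  Studio work 48 × 0.25 = 12
Sum = 68.47
68.47 is ≥ 68 and < 71 → D+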